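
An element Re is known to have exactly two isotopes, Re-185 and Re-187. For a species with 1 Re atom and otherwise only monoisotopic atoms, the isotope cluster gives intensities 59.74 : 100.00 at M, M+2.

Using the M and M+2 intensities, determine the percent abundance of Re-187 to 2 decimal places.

If p is the fraction of Re that is Re-185, then I(M+2)/I(M) = [C(1,1)·p^0·(1−p)] / p^1 = 1·(1−p)/p = 100.00/59.74 = 1.6739
(1−p)/p = 1.6739/1 = 1.6739  ⇒  p = 1/(1 + 1.6739) = 0.3740
Re-185: 37.40%, Re-187: 62.60%.

62.60%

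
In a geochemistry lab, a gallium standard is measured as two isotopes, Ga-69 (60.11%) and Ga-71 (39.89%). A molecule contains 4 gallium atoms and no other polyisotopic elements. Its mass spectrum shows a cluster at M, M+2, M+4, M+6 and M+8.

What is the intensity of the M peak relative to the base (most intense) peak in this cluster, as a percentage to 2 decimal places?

(0.6011 + 0.3989)^4 gives M 0.1306, M+2 0.3465, M+4 0.3450, M+6 0.1526, M+8 0.0253; the largest is M+2.
P(M+2) = C(4,1) × 0.6011^3 × 0.3989^1 = 4 × 0.21719018 × 0.3989 = 0.346549 (base)
P(M) = C(4,0) × 0.6011^4 × 0.3989^0 = 1 × 0.13055302 × 1.0000 = 0.130553
Relative intensity = 0.130553 / 0.346549 × 100 = 37.67

37.67%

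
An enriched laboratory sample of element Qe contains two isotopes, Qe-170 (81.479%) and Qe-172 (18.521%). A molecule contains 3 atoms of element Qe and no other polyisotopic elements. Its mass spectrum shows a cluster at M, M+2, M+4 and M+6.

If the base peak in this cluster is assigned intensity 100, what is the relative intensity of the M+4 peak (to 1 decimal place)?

15.5

Term probabilities: M 0.5409, M+2 0.3689, M+4 0.0838, M+6 0.0064. Base peak = M.
P(M) = C(3,0) × 0.81479^3 × 0.18521^0 = 1 × 0.54092502 × 1.0000 = 0.540925 (base)
P(M+4) = C(3,2) × 0.81479^1 × 0.18521^2 = 3 × 0.81479 × 0.03430274 = 0.083849
Relative intensity = 0.083849 / 0.540925 × 100 = 15.5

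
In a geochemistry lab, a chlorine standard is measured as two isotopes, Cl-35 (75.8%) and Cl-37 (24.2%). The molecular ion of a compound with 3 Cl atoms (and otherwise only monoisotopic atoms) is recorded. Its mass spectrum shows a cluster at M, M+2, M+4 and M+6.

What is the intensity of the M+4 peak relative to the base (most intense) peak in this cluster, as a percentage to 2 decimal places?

30.58%

(0.758 + 0.242)^3 gives M 0.4355, M+2 0.4171, M+4 0.1332, M+6 0.0142; the largest is M.
P(M) = C(3,0) × 0.758^3 × 0.242^0 = 1 × 0.43551951 × 1.0000 = 0.435520 (base)
P(M+4) = C(3,2) × 0.758^1 × 0.242^2 = 3 × 0.7580 × 0.058564 = 0.133175
Relative intensity = 0.133175 / 0.435520 × 100 = 30.58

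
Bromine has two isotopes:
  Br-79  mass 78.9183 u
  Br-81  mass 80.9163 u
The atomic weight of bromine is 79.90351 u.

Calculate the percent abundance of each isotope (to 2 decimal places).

Br-79: 50.69%, Br-81: 49.31%

With x = fraction of Br-79 (so Br-81 is 1 − x):
78.9183·x + 80.9163·(1 − x) = 79.90351
(78.9183 − 80.9163)·x = 79.90351 − 80.9163
x = -1.01279 / -1.9980 = 0.50690 → 50.69% Br-79, 49.31% Br-81.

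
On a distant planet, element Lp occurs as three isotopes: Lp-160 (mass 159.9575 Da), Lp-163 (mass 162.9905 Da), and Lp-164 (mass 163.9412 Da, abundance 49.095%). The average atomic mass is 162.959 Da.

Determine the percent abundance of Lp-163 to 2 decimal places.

34.48%

Let x and y be the fractions of Lp-160 and Lp-163. Then x + y = 1 − 0.49095 = 0.50905 and 159.9575x + 162.9905y = 162.959 − 0.49095×163.9412 = 82.47206786.
Substituting: 159.9575x + 162.9905(0.50905 − x) = 82.47206786
(159.9575 − 162.9905)x = -0.498246165  ⇒  x = 0.16428, y = 0.34477
Lp-160: 16.43%, Lp-163: 34.48%.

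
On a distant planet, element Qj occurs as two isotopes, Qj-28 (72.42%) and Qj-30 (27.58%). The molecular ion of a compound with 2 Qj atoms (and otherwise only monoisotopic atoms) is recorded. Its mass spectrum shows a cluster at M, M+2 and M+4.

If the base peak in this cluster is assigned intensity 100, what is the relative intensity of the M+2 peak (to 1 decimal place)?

76.2

Binomial terms of (0.7242 + 0.2758)^2: M 0.5245, M+2 0.3995, M+4 0.0761 → M is the base peak.
P(M) = C(2,0) × 0.7242^2 × 0.2758^0 = 1 × 0.52446564 × 1.0000 = 0.524466 (base)
P(M+2) = C(2,1) × 0.7242^1 × 0.2758^1 = 2 × 0.7242 × 0.2758 = 0.399469
Relative intensity = 0.399469 / 0.524466 × 100 = 76.2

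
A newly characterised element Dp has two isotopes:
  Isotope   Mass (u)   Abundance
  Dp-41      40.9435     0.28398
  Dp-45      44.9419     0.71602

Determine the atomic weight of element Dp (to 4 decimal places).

43.8064 u

Average mass = Σ (abundance × isotope mass) = 0.28398 × 40.9435 + 0.71602 × 44.9419
= 11.62714 + 32.17930 = 43.80644 u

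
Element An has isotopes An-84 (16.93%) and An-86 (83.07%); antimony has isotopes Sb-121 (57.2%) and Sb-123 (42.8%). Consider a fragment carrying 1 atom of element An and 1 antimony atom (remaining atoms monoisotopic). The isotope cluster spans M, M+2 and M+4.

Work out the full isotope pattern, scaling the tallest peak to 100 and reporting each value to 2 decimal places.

17.68 : 100.00 : 64.92

Element An pattern (n=1): 0.1693 : 0.8307
Antimony pattern (n=1): 0.5720 : 0.4280
Convolve the two distributions (both contribute in 2-u steps):
  M: 0.1693×0.5720 = 0.096840
  M+2: 0.1693×0.4280 + 0.8307×0.5720 = 0.547621
  M+4: 0.8307×0.4280 = 0.355540
Scale to base peak (0.547621) = 100: 17.68 : 100.00 : 64.92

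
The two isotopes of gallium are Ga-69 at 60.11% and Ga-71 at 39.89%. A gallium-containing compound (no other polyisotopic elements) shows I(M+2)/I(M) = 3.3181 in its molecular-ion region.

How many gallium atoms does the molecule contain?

5

With n Ga atoms, P(M+2)/P(M) = C(n,1)·p^(n−1)q / p^n = n·q/p = n · 0.3989/0.6011.
n = 3.3181 × 0.6011/0.3989 = 5.00 ≈ 5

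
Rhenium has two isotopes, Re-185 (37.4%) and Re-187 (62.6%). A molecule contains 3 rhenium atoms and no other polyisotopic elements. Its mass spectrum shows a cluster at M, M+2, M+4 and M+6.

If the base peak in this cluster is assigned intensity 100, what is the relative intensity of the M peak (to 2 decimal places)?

(0.374 + 0.626)^3 gives M 0.0523, M+2 0.2627, M+4 0.4397, M+6 0.2453; the largest is M+4.
P(M+4) = C(3,2) × 0.374^1 × 0.626^2 = 3 × 0.3740 × 0.391876 = 0.439685 (base)
P(M) = C(3,0) × 0.374^3 × 0.626^0 = 1 × 0.05231362 × 1.0000 = 0.052314
Relative intensity = 0.052314 / 0.439685 × 100 = 11.90

11.90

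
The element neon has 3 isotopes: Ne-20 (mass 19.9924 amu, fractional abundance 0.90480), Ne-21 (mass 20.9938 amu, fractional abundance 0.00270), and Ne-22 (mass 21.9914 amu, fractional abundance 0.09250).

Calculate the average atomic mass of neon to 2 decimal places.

20.18 amu

The abundance-weighted mean is 0.90480 × 19.9924 + 0.00270 × 20.9938 + 0.09250 × 21.9914
= 18.08912 + 0.05668 + 2.03420 = 20.18000 amu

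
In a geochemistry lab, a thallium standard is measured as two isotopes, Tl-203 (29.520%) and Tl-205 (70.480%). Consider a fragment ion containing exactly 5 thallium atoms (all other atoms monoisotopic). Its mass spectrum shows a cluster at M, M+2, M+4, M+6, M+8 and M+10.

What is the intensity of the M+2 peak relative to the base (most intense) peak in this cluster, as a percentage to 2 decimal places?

Binomial terms of (0.29520 + 0.70480)^5: M 0.0022, M+2 0.0268, M+4 0.1278, M+6 0.3051, M+8 0.3642, M+10 0.1739 → M+8 is the base peak.
P(M+8) = C(5,4) × 0.29520^1 × 0.70480^4 = 5 × 0.2952 × 0.24675365 = 0.364208 (base)
P(M+2) = C(5,1) × 0.29520^4 × 0.70480^1 = 5 × 0.00759391 × 0.7048 = 0.026761
Relative intensity = 0.026761 / 0.364208 × 100 = 7.35

7.35%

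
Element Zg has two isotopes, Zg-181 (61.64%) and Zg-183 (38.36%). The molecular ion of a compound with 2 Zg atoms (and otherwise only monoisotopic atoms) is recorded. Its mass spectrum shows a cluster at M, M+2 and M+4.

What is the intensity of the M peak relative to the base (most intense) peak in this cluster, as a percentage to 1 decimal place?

Term probabilities: M 0.3799, M+2 0.4729, M+4 0.1471. Base peak = M+2.
P(M+2) = C(2,1) × 0.6164^1 × 0.3836^1 = 2 × 0.6164 × 0.3836 = 0.472902 (base)
P(M) = C(2,0) × 0.6164^2 × 0.3836^0 = 1 × 0.37994896 × 1.0000 = 0.379949
Relative intensity = 0.379949 / 0.472902 × 100 = 80.3

80.3%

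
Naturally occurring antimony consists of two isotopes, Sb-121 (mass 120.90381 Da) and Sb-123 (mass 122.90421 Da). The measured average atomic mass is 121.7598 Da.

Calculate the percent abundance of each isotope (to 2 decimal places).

Sb-121: 57.21%, Sb-123: 42.79%

Writing the weighted mean with unknown fraction x of Sb-121:
120.90381·x + 122.90421·(1 − x) = 121.7598
(120.90381 − 122.90421)·x = 121.7598 − 122.90421
x = -1.14441 / -2.00040 = 0.57209 → 57.21% Sb-121, 42.79% Sb-123.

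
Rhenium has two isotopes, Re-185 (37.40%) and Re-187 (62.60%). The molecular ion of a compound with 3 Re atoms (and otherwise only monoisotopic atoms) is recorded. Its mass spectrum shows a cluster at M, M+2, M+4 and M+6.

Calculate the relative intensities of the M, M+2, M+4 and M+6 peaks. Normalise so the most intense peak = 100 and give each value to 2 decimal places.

11.90 : 59.74 : 100.00 : 55.79

Each Re atom is independently Re-185 (p = 0.3740) or Re-187 (q = 0.6260); the cluster is the binomial expansion (p + q)^3.
P(M) = 0.3740^3 = 0.052314
P(M+2) = 3 × 0.3740^2 × 0.6260^1 = 0.262687
P(M+4) = 3 × 0.3740^1 × 0.6260^2 = 0.439685
P(M+6) = 0.6260^3 = 0.245314
The M+4 peak is largest (0.439685); scaling to 100 gives 11.90 : 59.74 : 100.00 : 55.79.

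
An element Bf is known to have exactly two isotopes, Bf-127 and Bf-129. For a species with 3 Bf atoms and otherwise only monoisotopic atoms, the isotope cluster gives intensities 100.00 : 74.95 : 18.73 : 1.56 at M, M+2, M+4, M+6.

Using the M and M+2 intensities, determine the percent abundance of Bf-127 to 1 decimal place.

80.0%

Write p for the Bf-127 fraction. I(M+2)/I(M) = [C(3,1)·p^2·(1−p)] / p^3 = 3·(1−p)/p = 74.95/100.00 = 0.7495
(1−p)/p = 0.7495/3 = 0.2498  ⇒  p = 1/(1 + 0.2498) = 0.8001
Bf-127: 80.0%, Bf-129: 20.0%.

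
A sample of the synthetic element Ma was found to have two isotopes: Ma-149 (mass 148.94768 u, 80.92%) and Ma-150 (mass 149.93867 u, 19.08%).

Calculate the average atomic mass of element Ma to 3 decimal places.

Ar = Σ fᵢ·mᵢ = 0.8092 × 148.94768 + 0.1908 × 149.93867
= 120.528463 + 28.608298 = 149.136761 u

149.137 u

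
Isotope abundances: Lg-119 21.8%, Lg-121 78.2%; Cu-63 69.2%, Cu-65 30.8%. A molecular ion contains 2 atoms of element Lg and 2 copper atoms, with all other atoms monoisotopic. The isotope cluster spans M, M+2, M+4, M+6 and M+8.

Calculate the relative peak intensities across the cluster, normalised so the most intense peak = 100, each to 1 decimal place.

Element Lg pattern (n=2): 0.047524 : 0.340952 : 0.611524
Copper pattern (n=2): 0.478864 : 0.426272 : 0.094864
Convolve the two distributions (both contribute in 2-u steps):
  M: 0.047524×0.478864 = 0.022758
  M+2: 0.047524×0.426272 + 0.340952×0.478864 = 0.183528
  M+4: 0.047524×0.094864 + 0.340952×0.426272 + 0.611524×0.478864 = 0.442683
  M+6: 0.340952×0.094864 + 0.611524×0.426272 = 0.293020
  M+8: 0.611524×0.094864 = 0.058012
Scale to base peak (0.442683) = 100: 5.1 : 41.5 : 100.0 : 66.2 : 13.1

5.1 : 41.5 : 100.0 : 66.2 : 13.1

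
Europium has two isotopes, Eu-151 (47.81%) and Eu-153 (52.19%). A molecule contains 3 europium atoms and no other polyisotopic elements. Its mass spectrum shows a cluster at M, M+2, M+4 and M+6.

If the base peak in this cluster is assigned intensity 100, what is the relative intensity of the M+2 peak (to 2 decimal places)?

91.61

Binomial terms of (0.4781 + 0.5219)^3: M 0.1093, M+2 0.3579, M+4 0.3907, M+6 0.1422 → M+4 is the base peak.
P(M+4) = C(3,2) × 0.4781^1 × 0.5219^2 = 3 × 0.4781 × 0.27237961 = 0.390674 (base)
P(M+2) = C(3,1) × 0.4781^2 × 0.5219^1 = 3 × 0.22857961 × 0.5219 = 0.357887
Relative intensity = 0.357887 / 0.390674 × 100 = 91.61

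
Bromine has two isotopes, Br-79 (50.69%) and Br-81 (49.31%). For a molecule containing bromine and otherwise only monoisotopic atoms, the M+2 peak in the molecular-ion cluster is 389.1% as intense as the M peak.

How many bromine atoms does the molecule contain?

The M+2/M ratio from n Br atoms is n · q/p = n · 0.4931/0.5069.
n = 3.891 × 0.5069/0.4931 = 4.00 ≈ 4

4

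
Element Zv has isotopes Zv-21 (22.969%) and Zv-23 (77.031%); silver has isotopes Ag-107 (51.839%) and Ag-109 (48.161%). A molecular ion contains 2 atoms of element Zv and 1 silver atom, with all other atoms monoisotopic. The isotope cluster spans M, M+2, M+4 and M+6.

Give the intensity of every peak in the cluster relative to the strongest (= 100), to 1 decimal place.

Element Zv pattern (n=2): 0.0527575 : 0.35386501 : 0.5933775
Silver pattern (n=1): 0.51839 : 0.48161
Convolve the two distributions (both contribute in 2-u steps):
  M: 0.0527575×0.51839 = 0.027349
  M+2: 0.0527575×0.48161 + 0.35386501×0.51839 = 0.208849
  M+4: 0.35386501×0.48161 + 0.5933775×0.51839 = 0.478026
  M+6: 0.5933775×0.48161 = 0.285777
Scale to base peak (0.478026) = 100: 5.7 : 43.7 : 100.0 : 59.8

5.7 : 43.7 : 100.0 : 59.8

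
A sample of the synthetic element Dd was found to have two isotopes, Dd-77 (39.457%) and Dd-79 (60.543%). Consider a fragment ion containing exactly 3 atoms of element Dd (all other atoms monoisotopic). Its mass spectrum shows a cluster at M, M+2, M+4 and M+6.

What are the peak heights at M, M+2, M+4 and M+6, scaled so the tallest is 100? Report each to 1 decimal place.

14.2 : 65.2 : 100.0 : 51.1

Each Dd atom is independently Dd-77 (p = 0.39457) or Dd-79 (q = 0.60543); the cluster is the binomial expansion (p + q)^3.
P(M) = 0.39457^3 = 0.061429
P(M+2) = 3 × 0.39457^2 × 0.60543^1 = 0.282770
P(M+4) = 3 × 0.39457^1 × 0.60543^2 = 0.433884
P(M+6) = 0.60543^3 = 0.221918
The M+4 peak is largest (0.433884); scaling to 100 gives 14.2 : 65.2 : 100.0 : 51.1.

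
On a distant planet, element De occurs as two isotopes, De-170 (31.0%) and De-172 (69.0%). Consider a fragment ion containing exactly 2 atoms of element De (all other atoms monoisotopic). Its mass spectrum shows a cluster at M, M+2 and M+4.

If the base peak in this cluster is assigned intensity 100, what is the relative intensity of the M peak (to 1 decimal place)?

20.2

(0.310 + 0.690)^2 gives M 0.0961, M+2 0.4278, M+4 0.4761; the largest is M+4.
P(M+4) = C(2,2) × 0.310^0 × 0.690^2 = 1 × 1.0000 × 0.4761 = 0.476100 (base)
P(M) = C(2,0) × 0.310^2 × 0.690^0 = 1 × 0.0961 × 1.0000 = 0.096100
Relative intensity = 0.096100 / 0.476100 × 100 = 20.2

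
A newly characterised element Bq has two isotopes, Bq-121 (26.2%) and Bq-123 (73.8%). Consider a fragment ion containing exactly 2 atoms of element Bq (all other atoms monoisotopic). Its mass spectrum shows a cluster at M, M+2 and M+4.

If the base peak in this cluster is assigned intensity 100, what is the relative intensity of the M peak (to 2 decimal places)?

12.60

Binomial terms of (0.262 + 0.738)^2: M 0.0686, M+2 0.3867, M+4 0.5446 → M+4 is the base peak.
P(M+4) = C(2,2) × 0.262^0 × 0.738^2 = 1 × 1.0000 × 0.544644 = 0.544644 (base)
P(M) = C(2,0) × 0.262^2 × 0.738^0 = 1 × 0.068644 × 1.0000 = 0.068644
Relative intensity = 0.068644 / 0.544644 × 100 = 12.60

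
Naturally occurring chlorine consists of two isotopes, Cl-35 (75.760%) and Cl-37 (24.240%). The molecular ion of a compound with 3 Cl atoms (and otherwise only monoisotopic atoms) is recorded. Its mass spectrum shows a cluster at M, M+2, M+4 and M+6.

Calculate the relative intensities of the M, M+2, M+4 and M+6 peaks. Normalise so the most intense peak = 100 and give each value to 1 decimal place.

The 3 Cl atoms are independent, so intensities follow the terms of (0.75760 + 0.24240)^3.
P(M) = 0.75760^3 = 0.434830
P(M+2) = 3 × 0.75760^2 × 0.24240^1 = 0.417382
P(M+4) = 3 × 0.75760^1 × 0.24240^2 = 0.133545
P(M+6) = 0.24240^3 = 0.014243
The M peak is largest (0.434830); scaling to 100 gives 100.0 : 96.0 : 30.7 : 3.3.

100.0 : 96.0 : 30.7 : 3.3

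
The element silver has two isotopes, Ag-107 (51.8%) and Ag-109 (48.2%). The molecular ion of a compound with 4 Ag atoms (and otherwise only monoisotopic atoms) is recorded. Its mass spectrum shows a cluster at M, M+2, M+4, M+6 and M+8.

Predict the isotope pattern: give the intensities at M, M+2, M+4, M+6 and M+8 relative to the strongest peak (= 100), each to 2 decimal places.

19.25 : 71.65 : 100.00 : 62.03 : 14.43

Each Ag atom is independently Ag-107 (p = 0.518) or Ag-109 (q = 0.482); the cluster is the binomial expansion (p + q)^4.
P(M) = 0.518^4 = 0.071998
P(M+2) = 4 × 0.518^3 × 0.482^1 = 0.267976
P(M+4) = 6 × 0.518^2 × 0.482^2 = 0.374029
P(M+6) = 4 × 0.518^1 × 0.482^3 = 0.232023
P(M+8) = 0.482^4 = 0.053974
The M+4 peak is largest (0.374029); scaling to 100 gives 19.25 : 71.65 : 100.00 : 62.03 : 14.43.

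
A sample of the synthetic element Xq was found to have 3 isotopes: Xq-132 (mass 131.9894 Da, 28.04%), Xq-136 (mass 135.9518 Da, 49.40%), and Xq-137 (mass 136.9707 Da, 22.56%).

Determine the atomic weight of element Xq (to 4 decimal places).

135.0706 Da

Weight each isotope mass by its fractional abundance: 0.2804 × 131.9894 + 0.4940 × 135.9518 + 0.2256 × 136.9707
= 37.00983 + 67.16019 + 30.90059 = 135.07061 Da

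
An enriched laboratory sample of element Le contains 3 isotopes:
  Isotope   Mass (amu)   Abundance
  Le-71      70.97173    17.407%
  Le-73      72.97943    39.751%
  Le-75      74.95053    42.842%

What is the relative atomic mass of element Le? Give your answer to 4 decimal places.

Average mass = Σ (abundance × isotope mass) = 0.17407 × 70.97173 + 0.39751 × 72.97943 + 0.42842 × 74.95053
= 12.354049 + 29.010053 + 32.110306 = 73.474408 amu

73.4744 amu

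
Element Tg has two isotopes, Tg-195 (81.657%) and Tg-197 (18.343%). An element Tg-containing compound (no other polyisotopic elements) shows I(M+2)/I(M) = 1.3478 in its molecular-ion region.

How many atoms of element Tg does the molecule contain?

6

The M+2/M ratio from n Tg atoms is n · q/p = n · 0.18343/0.81657.
n = 1.3478 × 0.81657/0.18343 = 6.00 ≈ 6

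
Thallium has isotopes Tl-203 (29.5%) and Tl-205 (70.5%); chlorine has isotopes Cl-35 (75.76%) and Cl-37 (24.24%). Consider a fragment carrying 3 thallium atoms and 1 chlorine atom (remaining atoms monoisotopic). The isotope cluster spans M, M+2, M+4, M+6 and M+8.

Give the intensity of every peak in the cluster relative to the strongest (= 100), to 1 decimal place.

5.1 : 38.6 : 100.0 : 98.5 : 22.5

Thallium pattern (n=3): 0.02567237 : 0.18405787 : 0.43986713 : 0.35040263
Chlorine pattern (n=1): 0.7576 : 0.2424
Convolve the two distributions (both contribute in 2-u steps):
  M: 0.02567237×0.7576 = 0.019449
  M+2: 0.02567237×0.2424 + 0.18405787×0.7576 = 0.145665
  M+4: 0.18405787×0.2424 + 0.43986713×0.7576 = 0.377859
  M+6: 0.43986713×0.2424 + 0.35040263×0.7576 = 0.372089
  M+8: 0.35040263×0.2424 = 0.084938
Scale to base peak (0.377859) = 100: 5.1 : 38.6 : 100.0 : 98.5 : 22.5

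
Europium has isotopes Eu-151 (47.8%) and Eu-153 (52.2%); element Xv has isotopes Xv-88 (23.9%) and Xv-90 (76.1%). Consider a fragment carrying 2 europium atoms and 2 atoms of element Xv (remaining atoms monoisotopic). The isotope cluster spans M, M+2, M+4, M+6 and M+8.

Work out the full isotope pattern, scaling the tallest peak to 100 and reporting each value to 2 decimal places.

Europium pattern (n=2): 0.228484 : 0.499032 : 0.272484
Element Xv pattern (n=2): 0.057121 : 0.363758 : 0.579121
Convolve the two distributions (both contribute in 2-u steps):
  M: 0.228484×0.057121 = 0.013051
  M+2: 0.228484×0.363758 + 0.499032×0.057121 = 0.111618
  M+4: 0.228484×0.579121 + 0.499032×0.363758 + 0.272484×0.057121 = 0.329411
  M+6: 0.499032×0.579121 + 0.272484×0.363758 = 0.388118
  M+8: 0.272484×0.579121 = 0.157801
Scale to base peak (0.388118) = 100: 3.36 : 28.76 : 84.87 : 100.00 : 40.66

3.36 : 28.76 : 84.87 : 100.00 : 40.66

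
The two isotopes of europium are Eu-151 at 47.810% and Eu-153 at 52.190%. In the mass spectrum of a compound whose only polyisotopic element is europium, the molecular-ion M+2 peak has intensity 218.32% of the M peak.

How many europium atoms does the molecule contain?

With n Eu atoms, P(M+2)/P(M) = C(n,1)·p^(n−1)q / p^n = n·q/p = n · 0.52190/0.47810.
n = 2.1832 × 0.47810/0.52190 = 2.00 ≈ 2

2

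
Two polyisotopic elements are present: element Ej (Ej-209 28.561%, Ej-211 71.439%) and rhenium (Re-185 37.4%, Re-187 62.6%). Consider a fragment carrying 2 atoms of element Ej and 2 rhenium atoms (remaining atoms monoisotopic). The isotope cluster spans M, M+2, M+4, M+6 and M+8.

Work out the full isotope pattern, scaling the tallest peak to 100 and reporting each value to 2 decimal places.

Element Ej pattern (n=2): 0.08157307 : 0.40807386 : 0.51035307
Rhenium pattern (n=2): 0.139876 : 0.468248 : 0.391876
Convolve the two distributions (both contribute in 2-u steps):
  M: 0.08157307×0.139876 = 0.011410
  M+2: 0.08157307×0.468248 + 0.40807386×0.139876 = 0.095276
  M+4: 0.08157307×0.391876 + 0.40807386×0.468248 + 0.51035307×0.139876 = 0.294432
  M+6: 0.40807386×0.391876 + 0.51035307×0.468248 = 0.398886
  M+8: 0.51035307×0.391876 = 0.199995
Scale to base peak (0.398886) = 100: 2.86 : 23.89 : 73.81 : 100.00 : 50.14

2.86 : 23.89 : 73.81 : 100.00 : 50.14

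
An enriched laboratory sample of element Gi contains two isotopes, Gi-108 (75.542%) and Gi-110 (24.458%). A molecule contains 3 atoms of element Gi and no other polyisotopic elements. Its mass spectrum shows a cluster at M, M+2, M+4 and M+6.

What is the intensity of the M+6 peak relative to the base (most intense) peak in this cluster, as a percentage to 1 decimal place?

Binomial terms of (0.75542 + 0.24458)^3: M 0.4311, M+2 0.4187, M+4 0.1356, M+6 0.0146 → M is the base peak.
P(M) = C(3,0) × 0.75542^3 × 0.24458^0 = 1 × 0.43108751 × 1.0000 = 0.431088 (base)
P(M+6) = C(3,3) × 0.75542^0 × 0.24458^3 = 1 × 1.0000 × 0.01463062 = 0.014631
Relative intensity = 0.014631 / 0.431088 × 100 = 3.4

3.4%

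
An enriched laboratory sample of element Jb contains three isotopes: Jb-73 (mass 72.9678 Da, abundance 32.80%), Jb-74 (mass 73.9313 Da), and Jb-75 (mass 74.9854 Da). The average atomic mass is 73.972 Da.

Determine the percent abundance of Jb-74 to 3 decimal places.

The remaining 67.20% is split between Jb-74 (fraction x) and Jb-75 (fraction 0.6720 − x).
Substituting: 73.9313x + 74.9854(0.6720 − x) = 50.0385616
(73.9313 − 74.9854)x = -0.3516272  ⇒  x = 0.33358, y = 0.33842
Jb-74: 33.358%, Jb-75: 33.842%.

33.358%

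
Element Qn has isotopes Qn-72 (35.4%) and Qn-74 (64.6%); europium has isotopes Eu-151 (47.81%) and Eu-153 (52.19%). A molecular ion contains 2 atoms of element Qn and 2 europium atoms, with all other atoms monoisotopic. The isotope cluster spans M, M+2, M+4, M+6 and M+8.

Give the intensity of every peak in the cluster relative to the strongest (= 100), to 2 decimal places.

Element Qn pattern (n=2): 0.125316 : 0.457368 : 0.417316
Europium pattern (n=2): 0.22857961 : 0.49904078 : 0.27237961
Convolve the two distributions (both contribute in 2-u steps):
  M: 0.125316×0.22857961 = 0.028645
  M+2: 0.125316×0.49904078 + 0.457368×0.22857961 = 0.167083
  M+4: 0.125316×0.27237961 + 0.457368×0.49904078 + 0.417316×0.22857961 = 0.357769
  M+6: 0.457368×0.27237961 + 0.417316×0.49904078 = 0.332835
  M+8: 0.417316×0.27237961 = 0.113668
Scale to base peak (0.357769) = 100: 8.01 : 46.70 : 100.00 : 93.03 : 31.77

8.01 : 46.70 : 100.00 : 93.03 : 31.77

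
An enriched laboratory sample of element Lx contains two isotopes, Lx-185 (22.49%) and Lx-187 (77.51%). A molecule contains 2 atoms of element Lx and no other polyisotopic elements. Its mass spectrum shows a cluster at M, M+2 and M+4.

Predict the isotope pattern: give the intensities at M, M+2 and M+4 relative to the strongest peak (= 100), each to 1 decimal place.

8.4 : 58.0 : 100.0

The 2 Lx atoms are independent, so intensities follow the terms of (0.2249 + 0.7751)^2.
P(M) = 0.2249^2 = 0.050580
P(M+2) = 2 × 0.2249^1 × 0.7751^1 = 0.348640
P(M+4) = 0.7751^2 = 0.600780
The M+4 peak is largest (0.600780); scaling to 100 gives 8.4 : 58.0 : 100.0.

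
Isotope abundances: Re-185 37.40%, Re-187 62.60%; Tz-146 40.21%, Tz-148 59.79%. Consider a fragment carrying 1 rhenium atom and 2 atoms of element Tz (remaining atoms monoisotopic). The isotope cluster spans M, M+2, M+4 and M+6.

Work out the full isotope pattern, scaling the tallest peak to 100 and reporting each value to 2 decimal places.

13.91 : 64.65 : 100.00 : 51.48

Rhenium pattern (n=1): 0.3740 : 0.6260
Element Tz pattern (n=2): 0.16168441 : 0.48083118 : 0.35748441
Convolve the two distributions (both contribute in 2-u steps):
  M: 0.3740×0.16168441 = 0.060470
  M+2: 0.3740×0.48083118 + 0.6260×0.16168441 = 0.281045
  M+4: 0.3740×0.35748441 + 0.6260×0.48083118 = 0.434699
  M+6: 0.6260×0.35748441 = 0.223785
Scale to base peak (0.434699) = 100: 13.91 : 64.65 : 100.00 : 51.48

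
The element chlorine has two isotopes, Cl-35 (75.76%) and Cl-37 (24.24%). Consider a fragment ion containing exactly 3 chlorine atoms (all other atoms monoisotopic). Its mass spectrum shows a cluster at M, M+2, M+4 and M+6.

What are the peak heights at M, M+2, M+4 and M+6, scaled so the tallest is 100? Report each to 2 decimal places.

100.00 : 95.99 : 30.71 : 3.28

Expanding (0.7576 + 0.2424)^3:
P(M) = 0.7576^3 = 0.434830
P(M+2) = 3 × 0.7576^2 × 0.2424^1 = 0.417382
P(M+4) = 3 × 0.7576^1 × 0.2424^2 = 0.133545
P(M+6) = 0.2424^3 = 0.014243
The M peak is largest (0.434830); scaling to 100 gives 100.00 : 95.99 : 30.71 : 3.28.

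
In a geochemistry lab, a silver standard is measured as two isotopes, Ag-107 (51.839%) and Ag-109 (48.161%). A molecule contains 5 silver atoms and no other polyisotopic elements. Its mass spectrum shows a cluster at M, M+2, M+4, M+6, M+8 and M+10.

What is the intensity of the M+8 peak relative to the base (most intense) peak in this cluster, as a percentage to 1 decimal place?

(0.51839 + 0.48161)^5 gives M 0.0374, M+2 0.1739, M+4 0.3231, M+6 0.3002, M+8 0.1394, M+10 0.0259; the largest is M+4.
P(M+4) = C(5,2) × 0.51839^3 × 0.48161^2 = 10 × 0.13930601 × 0.23194819 = 0.323118 (base)
P(M+8) = C(5,4) × 0.51839^1 × 0.48161^4 = 5 × 0.51839 × 0.05379996 = 0.139447
Relative intensity = 0.139447 / 0.323118 × 100 = 43.2

43.2%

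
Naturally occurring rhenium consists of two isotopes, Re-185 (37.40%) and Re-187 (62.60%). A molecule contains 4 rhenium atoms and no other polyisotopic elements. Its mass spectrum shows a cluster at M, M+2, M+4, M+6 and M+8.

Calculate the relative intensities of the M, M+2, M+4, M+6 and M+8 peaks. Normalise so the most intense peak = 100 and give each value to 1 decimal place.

5.3 : 35.7 : 89.6 : 100.0 : 41.8

Each Re atom is independently Re-185 (p = 0.3740) or Re-187 (q = 0.6260); the cluster is the binomial expansion (p + q)^4.
P(M) = 0.3740^4 = 0.019565
P(M+2) = 4 × 0.3740^3 × 0.6260^1 = 0.130993
P(M+4) = 6 × 0.3740^2 × 0.6260^2 = 0.328884
P(M+6) = 4 × 0.3740^1 × 0.6260^3 = 0.366990
P(M+8) = 0.6260^4 = 0.153567
The M+6 peak is largest (0.366990); scaling to 100 gives 5.3 : 35.7 : 89.6 : 100.0 : 41.8.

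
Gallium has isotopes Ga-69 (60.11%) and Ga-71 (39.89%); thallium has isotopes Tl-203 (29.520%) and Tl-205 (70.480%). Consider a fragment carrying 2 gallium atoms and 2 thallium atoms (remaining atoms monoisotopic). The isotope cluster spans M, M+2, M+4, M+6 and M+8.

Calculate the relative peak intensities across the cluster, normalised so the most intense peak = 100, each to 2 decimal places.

Gallium pattern (n=2): 0.36132121 : 0.47955758 : 0.15912121
Thallium pattern (n=2): 0.08714304 : 0.41611392 : 0.49674304
Convolve the two distributions (both contribute in 2-u steps):
  M: 0.36132121×0.08714304 = 0.031487
  M+2: 0.36132121×0.41611392 + 0.47955758×0.08714304 = 0.192141
  M+4: 0.36132121×0.49674304 + 0.47955758×0.41611392 + 0.15912121×0.08714304 = 0.392901
  M+6: 0.47955758×0.49674304 + 0.15912121×0.41611392 = 0.304429
  M+8: 0.15912121×0.49674304 = 0.079042
Scale to base peak (0.392901) = 100: 8.01 : 48.90 : 100.00 : 77.48 : 20.12

8.01 : 48.90 : 100.00 : 77.48 : 20.12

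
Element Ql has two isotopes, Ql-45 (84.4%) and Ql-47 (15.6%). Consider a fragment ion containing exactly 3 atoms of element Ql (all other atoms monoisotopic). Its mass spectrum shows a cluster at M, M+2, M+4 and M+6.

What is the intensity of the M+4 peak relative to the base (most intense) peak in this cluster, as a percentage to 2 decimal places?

10.25%

Term probabilities: M 0.6012, M+2 0.3334, M+4 0.0616, M+6 0.0038. Base peak = M.
P(M) = C(3,0) × 0.844^3 × 0.156^0 = 1 × 0.60121158 × 1.0000 = 0.601212 (base)
P(M+4) = C(3,2) × 0.844^1 × 0.156^2 = 3 × 0.8440 × 0.024336 = 0.061619
Relative intensity = 0.061619 / 0.601212 × 100 = 10.25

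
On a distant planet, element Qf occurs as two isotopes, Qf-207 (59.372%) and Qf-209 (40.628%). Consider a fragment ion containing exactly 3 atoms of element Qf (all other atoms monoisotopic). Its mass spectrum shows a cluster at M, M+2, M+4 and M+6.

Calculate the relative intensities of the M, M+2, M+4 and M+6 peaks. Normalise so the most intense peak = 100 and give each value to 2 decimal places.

Each Qf atom is independently Qf-207 (p = 0.59372) or Qf-209 (q = 0.40628); the cluster is the binomial expansion (p + q)^3.
P(M) = 0.59372^3 = 0.209288
P(M+2) = 3 × 0.59372^2 × 0.40628^1 = 0.429645
P(M+4) = 3 × 0.59372^1 × 0.40628^2 = 0.294004
P(M+6) = 0.40628^3 = 0.067062
The M+2 peak is largest (0.429645); scaling to 100 gives 48.71 : 100.00 : 68.43 : 15.61.

48.71 : 100.00 : 68.43 : 15.61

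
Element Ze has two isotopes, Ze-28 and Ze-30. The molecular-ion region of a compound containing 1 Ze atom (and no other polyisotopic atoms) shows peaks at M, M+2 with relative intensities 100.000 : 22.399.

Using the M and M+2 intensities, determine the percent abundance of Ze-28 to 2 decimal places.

Let p = fractional abundance of Ze-28. I(M+2)/I(M) = [C(1,1)·p^0·(1−p)] / p^1 = 1·(1−p)/p = 22.399/100.000 = 0.2240
(1−p)/p = 0.2240/1 = 0.2240  ⇒  p = 1/(1 + 0.2240) = 0.8170
Ze-28: 81.70%, Ze-30: 18.30%.

81.70%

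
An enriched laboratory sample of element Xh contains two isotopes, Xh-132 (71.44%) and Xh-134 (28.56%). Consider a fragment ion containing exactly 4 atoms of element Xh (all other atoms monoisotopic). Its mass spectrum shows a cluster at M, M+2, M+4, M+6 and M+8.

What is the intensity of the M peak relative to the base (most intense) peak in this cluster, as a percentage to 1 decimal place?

62.5%

(0.7144 + 0.2856)^4 gives M 0.2605, M+2 0.4165, M+4 0.2498, M+6 0.0666, M+8 0.0067; the largest is M+2.
P(M+2) = C(4,1) × 0.7144^3 × 0.2856^1 = 4 × 0.36460644 × 0.2856 = 0.416526 (base)
P(M) = C(4,0) × 0.7144^4 × 0.2856^0 = 1 × 0.26047484 × 1.0000 = 0.260475
Relative intensity = 0.260475 / 0.416526 × 100 = 62.5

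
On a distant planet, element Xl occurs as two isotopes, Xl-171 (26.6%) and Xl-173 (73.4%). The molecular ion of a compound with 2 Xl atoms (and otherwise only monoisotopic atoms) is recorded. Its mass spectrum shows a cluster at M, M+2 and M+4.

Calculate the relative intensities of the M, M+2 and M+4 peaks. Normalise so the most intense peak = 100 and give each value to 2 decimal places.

13.13 : 72.48 : 100.00

The 2 Xl atoms are independent, so intensities follow the terms of (0.266 + 0.734)^2.
P(M) = 0.266^2 = 0.070756
P(M+2) = 2 × 0.266^1 × 0.734^1 = 0.390488
P(M+4) = 0.734^2 = 0.538756
The M+4 peak is largest (0.538756); scaling to 100 gives 13.13 : 72.48 : 100.00.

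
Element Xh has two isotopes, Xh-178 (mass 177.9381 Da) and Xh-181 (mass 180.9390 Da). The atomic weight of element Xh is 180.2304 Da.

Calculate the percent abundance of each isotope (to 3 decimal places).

Let x be the fractional abundance of Xh-178; then Xh-181 has abundance 1 − x.
177.9381·x + 180.9390·(1 − x) = 180.2304
(177.9381 − 180.9390)·x = 180.2304 − 180.9390
x = -0.7086 / -3.0009 = 0.23613 → 23.613% Xh-178, 76.387% Xh-181.

Xh-178: 23.613%, Xh-181: 76.387%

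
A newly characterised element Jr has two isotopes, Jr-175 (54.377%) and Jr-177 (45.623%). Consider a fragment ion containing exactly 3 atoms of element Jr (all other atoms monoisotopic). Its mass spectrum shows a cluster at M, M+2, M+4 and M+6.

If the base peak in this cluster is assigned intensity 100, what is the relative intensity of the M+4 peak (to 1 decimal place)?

83.9

Binomial terms of (0.54377 + 0.45623)^3: M 0.1608, M+2 0.4047, M+4 0.3396, M+6 0.0950 → M+2 is the base peak.
P(M+2) = C(3,1) × 0.54377^2 × 0.45623^1 = 3 × 0.29568581 × 0.45623 = 0.404702 (base)
P(M+4) = C(3,2) × 0.54377^1 × 0.45623^2 = 3 × 0.54377 × 0.20814581 = 0.339550
Relative intensity = 0.339550 / 0.404702 × 100 = 83.9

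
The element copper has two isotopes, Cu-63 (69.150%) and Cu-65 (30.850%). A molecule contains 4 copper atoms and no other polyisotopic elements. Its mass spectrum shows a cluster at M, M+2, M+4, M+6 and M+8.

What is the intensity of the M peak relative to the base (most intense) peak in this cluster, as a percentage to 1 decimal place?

56.0%

Term probabilities: M 0.2286, M+2 0.4080, M+4 0.2731, M+6 0.0812, M+8 0.0091. Base peak = M+2.
P(M+2) = C(4,1) × 0.69150^3 × 0.30850^1 = 4 × 0.33065611 × 0.3085 = 0.408030 (base)
P(M) = C(4,0) × 0.69150^4 × 0.30850^0 = 1 × 0.2286487 × 1.0000 = 0.228649
Relative intensity = 0.228649 / 0.408030 × 100 = 56.0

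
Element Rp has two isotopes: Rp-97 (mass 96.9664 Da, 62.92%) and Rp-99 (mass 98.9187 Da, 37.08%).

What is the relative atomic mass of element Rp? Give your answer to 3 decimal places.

Ar = Σ fᵢ·mᵢ = 0.6292 × 96.9664 + 0.3708 × 98.9187
= 61.01126 + 36.67905 = 97.69031 Da

97.690 Da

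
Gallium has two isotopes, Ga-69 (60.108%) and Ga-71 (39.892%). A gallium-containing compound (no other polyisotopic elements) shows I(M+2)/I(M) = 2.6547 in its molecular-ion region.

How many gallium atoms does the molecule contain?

4

With n Ga atoms, P(M+2)/P(M) = C(n,1)·p^(n−1)q / p^n = n·q/p = n · 0.39892/0.60108.
n = 2.6547 × 0.60108/0.39892 = 4.00 ≈ 4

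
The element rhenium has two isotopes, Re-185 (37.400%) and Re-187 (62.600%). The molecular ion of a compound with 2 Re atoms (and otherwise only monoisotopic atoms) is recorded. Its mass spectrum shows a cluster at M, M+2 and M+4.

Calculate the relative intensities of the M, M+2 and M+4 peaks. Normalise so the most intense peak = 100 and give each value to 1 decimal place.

The 2 Re atoms are independent, so intensities follow the terms of (0.37400 + 0.62600)^2.
P(M) = 0.37400^2 = 0.139876
P(M+2) = 2 × 0.37400^1 × 0.62600^1 = 0.468248
P(M+4) = 0.62600^2 = 0.391876
The M+2 peak is largest (0.468248); scaling to 100 gives 29.9 : 100.0 : 83.7.

29.9 : 100.0 : 83.7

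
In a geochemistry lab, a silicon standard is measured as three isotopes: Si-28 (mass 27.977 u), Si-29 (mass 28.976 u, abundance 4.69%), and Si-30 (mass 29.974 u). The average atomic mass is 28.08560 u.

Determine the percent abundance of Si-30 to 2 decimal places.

Let x and y be the fractions of Si-28 and Si-30. Then x + y = 1 − 0.0469 = 0.9531 and 27.977x + 29.974y = 28.08560 − 0.0469×28.976 = 26.7266256.
Substituting: 27.977x + 29.974(0.9531 − x) = 26.7266256
(27.977 − 29.974)x = -1.8415938  ⇒  x = 0.92218, y = 0.03092
Si-28: 92.22%, Si-30: 3.09%.

3.09%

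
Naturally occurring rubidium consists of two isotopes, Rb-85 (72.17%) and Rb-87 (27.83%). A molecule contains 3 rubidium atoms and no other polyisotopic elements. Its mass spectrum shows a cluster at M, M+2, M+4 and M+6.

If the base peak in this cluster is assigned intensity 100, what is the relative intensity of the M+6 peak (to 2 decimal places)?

4.96

Term probabilities: M 0.3759, M+2 0.4349, M+4 0.1677, M+6 0.0216. Base peak = M+2.
P(M+2) = C(3,1) × 0.7217^2 × 0.2783^1 = 3 × 0.52085089 × 0.2783 = 0.434858 (base)
P(M+6) = C(3,3) × 0.7217^0 × 0.2783^3 = 1 × 1.0000 × 0.02155458 = 0.021555
Relative intensity = 0.021555 / 0.434858 × 100 = 4.96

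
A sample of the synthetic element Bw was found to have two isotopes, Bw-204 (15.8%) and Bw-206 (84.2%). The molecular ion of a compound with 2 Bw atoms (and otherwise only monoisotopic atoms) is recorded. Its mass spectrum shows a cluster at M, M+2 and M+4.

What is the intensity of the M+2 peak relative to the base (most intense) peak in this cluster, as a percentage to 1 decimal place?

(0.158 + 0.842)^2 gives M 0.0250, M+2 0.2661, M+4 0.7090; the largest is M+4.
P(M+4) = C(2,2) × 0.158^0 × 0.842^2 = 1 × 1.0000 × 0.708964 = 0.708964 (base)
P(M+2) = C(2,1) × 0.158^1 × 0.842^1 = 2 × 0.1580 × 0.8420 = 0.266072
Relative intensity = 0.266072 / 0.708964 × 100 = 37.5

37.5%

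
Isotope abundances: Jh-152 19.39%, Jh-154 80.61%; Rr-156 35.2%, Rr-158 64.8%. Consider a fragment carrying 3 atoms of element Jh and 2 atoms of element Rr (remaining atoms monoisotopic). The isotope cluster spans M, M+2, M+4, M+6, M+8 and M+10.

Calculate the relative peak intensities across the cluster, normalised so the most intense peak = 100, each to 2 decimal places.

0.23 : 3.67 : 22.98 : 69.28 : 100.00 : 55.31

Element Jh pattern (n=3): 0.0072901 : 0.09092133 : 0.37798704 : 0.52380153
Element Rr pattern (n=2): 0.123904 : 0.456192 : 0.419904
Convolve the two distributions (both contribute in 2-u steps):
  M: 0.0072901×0.123904 = 0.000903
  M+2: 0.0072901×0.456192 + 0.09092133×0.123904 = 0.014591
  M+4: 0.0072901×0.419904 + 0.09092133×0.456192 + 0.37798704×0.123904 = 0.091373
  M+6: 0.09092133×0.419904 + 0.37798704×0.456192 + 0.52380153×0.123904 = 0.275514
  M+8: 0.37798704×0.419904 + 0.52380153×0.456192 = 0.397672
  M+10: 0.52380153×0.419904 = 0.219946
Scale to base peak (0.397672) = 100: 0.23 : 3.67 : 22.98 : 69.28 : 100.00 : 55.31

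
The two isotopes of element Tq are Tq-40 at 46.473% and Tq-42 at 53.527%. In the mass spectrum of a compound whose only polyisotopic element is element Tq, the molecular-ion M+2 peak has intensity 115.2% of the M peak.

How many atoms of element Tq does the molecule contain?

For n independent Tq atoms, I(M+2)/I(M) = n · (abundance Tq-42) / (abundance Tq-40) = n · 0.53527/0.46473.
n = 1.152 × 0.46473/0.53527 = 1.00 ≈ 1

1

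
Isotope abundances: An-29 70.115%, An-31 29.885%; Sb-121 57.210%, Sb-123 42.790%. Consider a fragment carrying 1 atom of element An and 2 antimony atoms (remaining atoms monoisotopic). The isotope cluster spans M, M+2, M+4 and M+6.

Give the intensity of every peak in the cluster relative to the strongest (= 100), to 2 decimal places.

Element An pattern (n=1): 0.70115 : 0.29885
Antimony pattern (n=2): 0.32729841 : 0.48960318 : 0.18309841
Convolve the two distributions (both contribute in 2-u steps):
  M: 0.70115×0.32729841 = 0.229485
  M+2: 0.70115×0.48960318 + 0.29885×0.32729841 = 0.441098
  M+4: 0.70115×0.18309841 + 0.29885×0.48960318 = 0.274697
  M+6: 0.29885×0.18309841 = 0.054719
Scale to base peak (0.441098) = 100: 52.03 : 100.00 : 62.28 : 12.41

52.03 : 100.00 : 62.28 : 12.41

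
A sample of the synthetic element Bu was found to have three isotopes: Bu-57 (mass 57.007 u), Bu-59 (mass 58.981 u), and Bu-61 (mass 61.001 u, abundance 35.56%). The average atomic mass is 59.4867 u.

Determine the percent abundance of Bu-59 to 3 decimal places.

The remaining 64.44% is split between Bu-57 (fraction x) and Bu-59 (fraction 0.6444 − x).
Substituting: 57.007x + 58.981(0.6444 − x) = 37.7947444
(57.007 − 58.981)x = -0.212612  ⇒  x = 0.10771, y = 0.53669
Bu-57: 10.771%, Bu-59: 53.669%.

53.669%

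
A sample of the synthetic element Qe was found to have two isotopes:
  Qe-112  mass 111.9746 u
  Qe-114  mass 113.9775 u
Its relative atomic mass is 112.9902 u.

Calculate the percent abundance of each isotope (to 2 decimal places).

Qe-112: 49.29%, Qe-114: 50.71%

Let x be the fractional abundance of Qe-112; then Qe-114 has abundance 1 − x.
111.9746·x + 113.9775·(1 − x) = 112.9902
(111.9746 − 113.9775)·x = 112.9902 − 113.9775
x = -0.9873 / -2.0029 = 0.49294 → 49.29% Qe-112, 50.71% Qe-114.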